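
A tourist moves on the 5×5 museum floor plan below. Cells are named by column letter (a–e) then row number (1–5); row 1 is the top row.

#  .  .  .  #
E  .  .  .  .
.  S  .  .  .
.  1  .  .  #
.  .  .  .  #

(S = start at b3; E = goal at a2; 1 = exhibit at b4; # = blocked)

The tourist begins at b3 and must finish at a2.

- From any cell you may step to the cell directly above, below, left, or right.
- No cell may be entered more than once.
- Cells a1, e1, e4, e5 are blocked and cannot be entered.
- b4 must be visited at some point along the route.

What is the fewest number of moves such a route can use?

4

Any route passes through b4 somewhere between b3 and a2. Summing Manhattan distances along the two legs (b3 → b4 → a2) gives a lower bound of 1 + 3 = 4 moves.
A route of 4 moves achieves this: b3 → b4 → a4 → a3 → a2.
Since 4 matches the lower bound, it is optimal.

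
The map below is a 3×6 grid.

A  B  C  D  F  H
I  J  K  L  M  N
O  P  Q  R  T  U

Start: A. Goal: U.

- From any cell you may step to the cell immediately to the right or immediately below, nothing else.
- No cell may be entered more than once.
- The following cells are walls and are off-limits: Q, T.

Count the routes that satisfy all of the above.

6

A right/down-only route from A to U makes exactly 2 down-moves and 5 right-moves in some order.
With no other constraints that would be C(7,2) = 21 routes.
Subtract routes through each blocked cell (inclusion–exclusion for overlaps): − through Q: 6 − through T: 15 + through Q&T: 6 → 6.
That gives 6 routes.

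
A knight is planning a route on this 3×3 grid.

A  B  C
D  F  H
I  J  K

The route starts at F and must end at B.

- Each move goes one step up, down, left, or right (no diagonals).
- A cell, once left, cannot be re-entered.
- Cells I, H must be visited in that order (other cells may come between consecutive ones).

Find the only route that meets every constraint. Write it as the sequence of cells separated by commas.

F, D, I, J, K, H, C, B

The waypoints must appear in the order I, H, with no cell reused.
Route from F: left to D, down to I, 2× right (reaching K), 2× up (reaching C), left to B — 7 moves in all.
Check: order respected (I at step 2, H at step 5).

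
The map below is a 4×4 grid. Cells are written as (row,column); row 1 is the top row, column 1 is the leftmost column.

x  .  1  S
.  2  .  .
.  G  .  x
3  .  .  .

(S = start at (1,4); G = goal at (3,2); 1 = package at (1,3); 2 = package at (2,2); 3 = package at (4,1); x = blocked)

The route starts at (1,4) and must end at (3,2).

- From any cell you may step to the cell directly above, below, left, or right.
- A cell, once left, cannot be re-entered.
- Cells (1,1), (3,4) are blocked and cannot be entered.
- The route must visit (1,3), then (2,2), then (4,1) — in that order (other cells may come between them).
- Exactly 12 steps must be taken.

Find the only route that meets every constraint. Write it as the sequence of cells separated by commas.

(1,4), (2,4), (2,3), (1,3), (1,2), (2,2), (2,1), (3,1), (4,1), (4,2), (4,3), (3,3), (3,2)

The waypoints must appear in the order (1,3), (2,2), (4,1), with no cell reused.
Route from (1,4): down 1 to (2,4), left 1 to (2,3), up 1 to (1,3), left 1 to (1,2), down 1 to (2,2), left 1 to (2,1), down 2 to (4,1), right 2 to (4,3), up 1 to (3,3), left 1 to (3,2) — 12 moves in all.
Check: order respected (1 at step 3, 2 at step 5, 3 at step 8); 12 moves as required.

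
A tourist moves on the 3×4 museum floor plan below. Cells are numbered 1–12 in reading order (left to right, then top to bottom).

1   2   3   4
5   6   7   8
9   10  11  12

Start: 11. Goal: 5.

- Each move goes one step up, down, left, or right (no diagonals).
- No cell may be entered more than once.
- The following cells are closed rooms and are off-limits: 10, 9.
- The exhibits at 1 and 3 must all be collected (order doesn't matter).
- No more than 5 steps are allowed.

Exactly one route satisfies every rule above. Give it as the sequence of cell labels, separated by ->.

11 -> 7 -> 3 -> 2 -> 1 -> 5

Any route must reach 1 and 3 and still end at 5 within 5 moves, so the order of the required stops is forced.
Route from 11: up 2 to 3, left 2 to 1, down 1 to 5 — 5 moves in all.
Check: all required cells visited; 5 ≤ 5 moves.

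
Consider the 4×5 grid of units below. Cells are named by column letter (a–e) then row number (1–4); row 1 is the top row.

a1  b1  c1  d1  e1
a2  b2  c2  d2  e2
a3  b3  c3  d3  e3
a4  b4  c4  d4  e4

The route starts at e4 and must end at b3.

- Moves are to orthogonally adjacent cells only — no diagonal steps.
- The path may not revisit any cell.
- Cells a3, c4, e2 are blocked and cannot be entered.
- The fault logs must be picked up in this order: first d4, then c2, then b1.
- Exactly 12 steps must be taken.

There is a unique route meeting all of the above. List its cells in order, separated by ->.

e4 -> d4 -> d3 -> c3 -> c2 -> d2 -> d1 -> c1 -> b1 -> a1 -> a2 -> b2 -> b3

The waypoints must appear in the order d4, c2, b1, with no cell reused.
Route from e4: left 1 to d4, up 1 to d3, left 1 to c3, up 1 to c2, right 1 to d2, up 1 to d1, left 3 to a1, down 1 to a2, right 1 to b2, down 1 to b3 — 12 moves in all.
Check: order respected (d4 at step 1, c2 at step 4, b1 at step 8); 12 moves as required.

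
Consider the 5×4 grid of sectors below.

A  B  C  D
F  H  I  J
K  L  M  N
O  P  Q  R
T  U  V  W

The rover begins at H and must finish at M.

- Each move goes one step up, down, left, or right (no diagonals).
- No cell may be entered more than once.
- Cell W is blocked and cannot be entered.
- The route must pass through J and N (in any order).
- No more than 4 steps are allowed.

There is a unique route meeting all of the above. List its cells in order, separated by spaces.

The budget equals the shortest possible length, so every move has to be on a shortest route through the required cells.
Route from H: right 2 to J, down 1 to N, left 1 to M — 4 moves in all.
Check: all required cells visited; 4 ≤ 4 moves.

H I J N M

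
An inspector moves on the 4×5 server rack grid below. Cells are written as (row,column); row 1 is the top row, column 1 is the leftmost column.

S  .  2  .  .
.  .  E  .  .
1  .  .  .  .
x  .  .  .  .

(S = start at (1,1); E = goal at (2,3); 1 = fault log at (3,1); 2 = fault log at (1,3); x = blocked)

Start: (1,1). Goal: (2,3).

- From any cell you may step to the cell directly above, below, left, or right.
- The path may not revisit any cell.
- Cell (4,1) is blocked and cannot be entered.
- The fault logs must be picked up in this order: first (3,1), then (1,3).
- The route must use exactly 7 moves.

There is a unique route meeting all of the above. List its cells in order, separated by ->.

(1,1) -> (2,1) -> (3,1) -> (3,2) -> (2,2) -> (1,2) -> (1,3) -> (2,3)

The waypoints must appear in the order (3,1), (1,3), with no cell reused.
Route from (1,1): down 2 to (3,1), right 1 to (3,2), up 2 to (1,2), right 1 to (1,3), down 1 to (2,3) — 7 moves in all.
Check: order respected (1 at step 2, 2 at step 6); 7 moves as required.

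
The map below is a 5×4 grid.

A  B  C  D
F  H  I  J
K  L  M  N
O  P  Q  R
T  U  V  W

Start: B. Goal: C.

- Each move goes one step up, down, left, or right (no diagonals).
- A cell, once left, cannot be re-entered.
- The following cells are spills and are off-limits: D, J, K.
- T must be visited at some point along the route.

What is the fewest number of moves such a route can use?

Any route passes through T somewhere between B and C. Summing Manhattan distances along the two legs (B → T → C) gives a lower bound of 5 + 6 = 11 moves.
A route of 11 moves achieves this: B → H → L → P → O → T → U → V → Q → M → I → C.
Since 11 matches the lower bound, it is optimal.

11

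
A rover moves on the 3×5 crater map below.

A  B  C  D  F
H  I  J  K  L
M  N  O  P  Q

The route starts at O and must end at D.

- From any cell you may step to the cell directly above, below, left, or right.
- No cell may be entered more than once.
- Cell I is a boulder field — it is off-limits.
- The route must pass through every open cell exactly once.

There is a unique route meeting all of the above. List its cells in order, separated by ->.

O -> N -> M -> H -> A -> B -> C -> J -> K -> P -> Q -> L -> F -> D

Need to visit all 14 open cells exactly once, starting at O and ending at D.
Cell A has only two open neighbours (H and B), so the path must pass straight through it: one of those is the cell it's entered from and the other is where it exits.
Route from O: 2× left (reaching M), 2× up (reaching A), 2× right (reaching C), down to J, right to K, down to P, right to Q, 2× up (reaching F), left to D — 13 moves in all.
Check: all 14 open cells covered.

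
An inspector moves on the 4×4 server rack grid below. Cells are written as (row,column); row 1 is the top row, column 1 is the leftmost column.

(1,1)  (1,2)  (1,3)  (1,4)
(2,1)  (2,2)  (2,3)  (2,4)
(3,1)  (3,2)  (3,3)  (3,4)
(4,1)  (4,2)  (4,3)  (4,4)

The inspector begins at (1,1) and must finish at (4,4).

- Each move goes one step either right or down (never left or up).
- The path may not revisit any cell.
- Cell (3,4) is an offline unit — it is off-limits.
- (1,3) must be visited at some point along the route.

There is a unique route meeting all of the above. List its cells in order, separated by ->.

Moves only go right or down, so the column and row indices never decrease.
Route from (1,1): right 2 to (1,3), down 3 to (4,3), right 1 to (4,4) — 6 moves in all.
Check: all required cells visited.

(1,1) -> (1,2) -> (1,3) -> (2,3) -> (3,3) -> (4,3) -> (4,4)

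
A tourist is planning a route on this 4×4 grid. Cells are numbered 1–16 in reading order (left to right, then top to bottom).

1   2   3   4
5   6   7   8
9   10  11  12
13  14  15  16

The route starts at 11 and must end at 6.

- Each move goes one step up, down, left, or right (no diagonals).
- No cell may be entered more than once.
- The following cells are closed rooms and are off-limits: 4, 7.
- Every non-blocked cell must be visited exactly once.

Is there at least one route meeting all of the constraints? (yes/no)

Cell 3 has only one open neighbour but is neither the start nor the goal, so a Hamiltonian route would have to both enter and leave it through the same neighbour — impossible without revisiting.

no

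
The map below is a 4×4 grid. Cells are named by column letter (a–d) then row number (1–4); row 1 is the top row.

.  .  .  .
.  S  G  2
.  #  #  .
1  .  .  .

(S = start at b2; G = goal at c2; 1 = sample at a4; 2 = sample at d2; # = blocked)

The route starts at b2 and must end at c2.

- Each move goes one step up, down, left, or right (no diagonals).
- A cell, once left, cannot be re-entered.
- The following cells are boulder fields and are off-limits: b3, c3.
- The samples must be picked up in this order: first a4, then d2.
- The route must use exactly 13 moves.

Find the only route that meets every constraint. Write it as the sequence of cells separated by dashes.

The waypoints must appear in the order a4, d2, with no cell reused.
Route from b2: up to b1, left to a1, 3× down (reaching a4), 3× right (reaching d4), 3× up (reaching d1), left to c1, down to c2 — 13 moves in all.
Check: order respected (1 at step 5, 2 at step 10); 13 moves as required.

b2 - b1 - a1 - a2 - a3 - a4 - b4 - c4 - d4 - d3 - d2 - d1 - c1 - c2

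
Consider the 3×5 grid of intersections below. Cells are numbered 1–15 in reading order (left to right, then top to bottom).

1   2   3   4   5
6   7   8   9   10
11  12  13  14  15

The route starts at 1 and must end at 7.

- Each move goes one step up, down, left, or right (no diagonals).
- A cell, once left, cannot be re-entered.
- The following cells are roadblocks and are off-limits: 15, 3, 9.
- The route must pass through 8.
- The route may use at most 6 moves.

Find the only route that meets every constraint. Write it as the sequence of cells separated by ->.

Any route must reach 8 and still end at 7 within 6 moves, so the order of the required stops is forced.
Route from 1: down 2 to 11, right 2 to 13, up 1 to 8, left 1 to 7 — 6 moves in all.
Check: all required cells visited; 6 ≤ 6 moves.

1 -> 6 -> 11 -> 12 -> 13 -> 8 -> 7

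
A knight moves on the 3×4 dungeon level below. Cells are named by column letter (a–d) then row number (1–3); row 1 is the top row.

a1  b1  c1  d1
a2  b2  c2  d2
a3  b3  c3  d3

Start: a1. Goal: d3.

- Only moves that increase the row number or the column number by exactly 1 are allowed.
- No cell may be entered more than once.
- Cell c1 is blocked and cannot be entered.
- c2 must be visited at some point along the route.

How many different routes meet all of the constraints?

4

A right/down-only route from a1 to d3 makes exactly 2 down-moves and 3 right-moves in some order.
With no other constraints that would be C(5,2) = 10 routes.
Split at c2 and multiply the segment counts (each segment already excludes blocked cells): a1→c2: 2; c2→d3: 2; product = 4.
That gives 4 routes.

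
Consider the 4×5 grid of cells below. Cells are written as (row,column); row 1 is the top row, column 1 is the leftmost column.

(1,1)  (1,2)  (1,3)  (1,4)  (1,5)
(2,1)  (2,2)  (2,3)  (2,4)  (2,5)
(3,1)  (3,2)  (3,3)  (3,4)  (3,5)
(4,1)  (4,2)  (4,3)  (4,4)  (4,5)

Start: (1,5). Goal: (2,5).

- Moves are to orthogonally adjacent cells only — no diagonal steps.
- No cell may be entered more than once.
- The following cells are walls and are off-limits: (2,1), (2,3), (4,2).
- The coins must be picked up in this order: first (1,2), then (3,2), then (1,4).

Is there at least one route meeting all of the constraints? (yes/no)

Ignoring the required order, 7 revisit-free routes from (1,5) to (2,5) pass through all of (1,2), (3,2), and (1,4); the waypoint orders that occur are (1,4) → (1,2) → (3,2) (7) — never (1,2) → (3,2) → (1,4).

no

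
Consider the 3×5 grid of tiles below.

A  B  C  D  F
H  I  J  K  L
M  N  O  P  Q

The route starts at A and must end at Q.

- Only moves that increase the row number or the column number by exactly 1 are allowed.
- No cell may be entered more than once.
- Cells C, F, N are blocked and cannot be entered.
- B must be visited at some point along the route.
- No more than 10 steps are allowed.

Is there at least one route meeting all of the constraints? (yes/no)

yes

One route that works: A → B → I → J → O → P → Q.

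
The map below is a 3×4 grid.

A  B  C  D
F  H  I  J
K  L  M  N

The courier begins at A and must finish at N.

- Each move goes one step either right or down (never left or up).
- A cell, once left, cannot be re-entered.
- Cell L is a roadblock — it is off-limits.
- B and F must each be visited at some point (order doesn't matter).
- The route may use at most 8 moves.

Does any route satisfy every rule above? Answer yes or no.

no

F is below but to the left of B: going B → F would need a leftward move and F → B an upward move, so no right/down-only route can visit both required cells.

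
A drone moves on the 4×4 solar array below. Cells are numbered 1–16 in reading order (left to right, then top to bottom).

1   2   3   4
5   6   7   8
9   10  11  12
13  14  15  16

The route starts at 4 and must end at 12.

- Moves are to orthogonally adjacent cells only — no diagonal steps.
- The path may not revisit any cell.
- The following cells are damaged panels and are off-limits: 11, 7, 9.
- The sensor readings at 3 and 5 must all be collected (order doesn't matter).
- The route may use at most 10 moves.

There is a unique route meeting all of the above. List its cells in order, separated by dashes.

4 - 3 - 2 - 1 - 5 - 6 - 10 - 14 - 15 - 16 - 12

Any route must reach 3 and 5 and still end at 12 within 10 moves, so the order of the required stops is forced.
Route from 4: left 3 to 1, down 1 to 5, right 1 to 6, down 2 to 14, right 2 to 16, up 1 to 12 — 10 moves in all.
Check: all required cells visited; 10 ≤ 10 moves.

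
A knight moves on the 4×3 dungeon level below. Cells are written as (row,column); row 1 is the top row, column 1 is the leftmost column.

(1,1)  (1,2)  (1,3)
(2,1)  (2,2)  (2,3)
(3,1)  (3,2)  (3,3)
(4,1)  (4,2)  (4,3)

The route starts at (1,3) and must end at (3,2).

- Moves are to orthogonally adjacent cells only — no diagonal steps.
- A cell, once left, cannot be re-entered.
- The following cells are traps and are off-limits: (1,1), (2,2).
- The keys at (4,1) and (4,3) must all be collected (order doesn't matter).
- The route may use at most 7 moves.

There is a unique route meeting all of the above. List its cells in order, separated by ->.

(1,3) -> (2,3) -> (3,3) -> (4,3) -> (4,2) -> (4,1) -> (3,1) -> (3,2)

The budget equals the shortest possible length, so every move has to be on a shortest route through the required cells.
Route from (1,3): down 3 to (4,3), left 2 to (4,1), up 1 to (3,1), right 1 to (3,2) — 7 moves in all.
Check: all required cells visited; 7 ≤ 7 moves.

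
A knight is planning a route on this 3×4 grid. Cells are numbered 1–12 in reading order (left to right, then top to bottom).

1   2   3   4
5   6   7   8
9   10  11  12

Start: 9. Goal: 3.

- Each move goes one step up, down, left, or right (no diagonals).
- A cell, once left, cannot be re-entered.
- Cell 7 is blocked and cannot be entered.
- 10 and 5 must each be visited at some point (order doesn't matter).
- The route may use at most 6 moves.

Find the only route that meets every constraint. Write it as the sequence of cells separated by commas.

9, 10, 6, 5, 1, 2, 3

The 6-move cap with required stops at 10, 5 leaves no slack for detours.
Route from 9: right to 10, up to 6, left to 5, up to 1, 2× right (reaching 3) — 6 moves in all.
Check: all required cells visited; 6 ≤ 6 moves.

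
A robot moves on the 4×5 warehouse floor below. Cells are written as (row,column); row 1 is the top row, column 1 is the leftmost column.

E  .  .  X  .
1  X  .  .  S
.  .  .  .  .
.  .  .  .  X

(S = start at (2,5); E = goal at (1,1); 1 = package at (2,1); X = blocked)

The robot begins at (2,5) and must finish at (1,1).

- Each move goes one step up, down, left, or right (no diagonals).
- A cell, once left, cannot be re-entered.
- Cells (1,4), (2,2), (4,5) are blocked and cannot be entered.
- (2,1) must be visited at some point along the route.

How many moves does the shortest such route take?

Any route passes through (2,1) somewhere between (2,5) and (1,1). Summing Manhattan distances along the two legs ((2,5) → (2,1) → (1,1)) gives a lower bound of 4 + 1 = 5 moves.
That bound ignores the blocked cells. Measuring each leg by the fewest moves that actually steer around them ((2,5)→(2,1): 6; (2,1)→(1,1): 1) raises the lower bound to 7.
A route of 7 moves exists: (2,5) → (3,5) → (3,4) → (3,3) → (3,2) → (3,1) → (2,1) → (1,1).
Since 7 matches that lower bound, it is optimal.

7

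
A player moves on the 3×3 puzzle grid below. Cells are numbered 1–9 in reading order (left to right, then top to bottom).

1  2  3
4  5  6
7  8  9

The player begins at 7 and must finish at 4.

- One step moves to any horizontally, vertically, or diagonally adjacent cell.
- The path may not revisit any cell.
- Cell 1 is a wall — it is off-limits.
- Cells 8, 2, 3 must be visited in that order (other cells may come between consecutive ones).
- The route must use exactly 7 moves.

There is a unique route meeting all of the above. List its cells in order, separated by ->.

The waypoints must appear in the order 8, 2, 3, with no cell reused.
Route from 7: 2× right (reaching 9), up to 6, up-left to 2, right to 3, down-left to 5, left to 4 — 7 moves in all.
Check: order respected (8 at step 1, 2 at step 4, 3 at step 5); 7 moves as required.

7 -> 8 -> 9 -> 6 -> 2 -> 3 -> 5 -> 4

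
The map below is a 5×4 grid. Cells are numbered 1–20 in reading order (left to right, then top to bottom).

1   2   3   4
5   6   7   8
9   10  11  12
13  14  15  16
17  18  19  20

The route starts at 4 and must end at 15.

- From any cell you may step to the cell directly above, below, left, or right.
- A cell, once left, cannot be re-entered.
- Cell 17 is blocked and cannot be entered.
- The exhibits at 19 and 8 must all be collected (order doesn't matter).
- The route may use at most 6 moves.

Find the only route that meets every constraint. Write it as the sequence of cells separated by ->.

4 -> 8 -> 12 -> 16 -> 20 -> 19 -> 15

The budget equals the shortest possible length, so every move has to be on a shortest route through the required cells.
Route from 4: 4× down (reaching 20), left to 19, up to 15 — 6 moves in all.
Check: all required cells visited; 6 ≤ 6 moves.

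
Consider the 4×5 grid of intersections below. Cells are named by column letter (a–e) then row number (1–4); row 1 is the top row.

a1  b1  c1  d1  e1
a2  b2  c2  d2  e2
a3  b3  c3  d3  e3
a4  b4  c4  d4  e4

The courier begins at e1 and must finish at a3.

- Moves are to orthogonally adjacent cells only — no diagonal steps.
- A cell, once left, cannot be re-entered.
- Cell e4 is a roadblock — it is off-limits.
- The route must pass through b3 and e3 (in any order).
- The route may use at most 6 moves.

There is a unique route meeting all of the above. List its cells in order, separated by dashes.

The 6-move cap with required stops at b3, e3 leaves no slack for detours.
Route from e1: 2× down (reaching e3), 4× left (reaching a3) — 6 moves in all.
Check: all required cells visited; 6 ≤ 6 moves.

e1 - e2 - e3 - d3 - c3 - b3 - a3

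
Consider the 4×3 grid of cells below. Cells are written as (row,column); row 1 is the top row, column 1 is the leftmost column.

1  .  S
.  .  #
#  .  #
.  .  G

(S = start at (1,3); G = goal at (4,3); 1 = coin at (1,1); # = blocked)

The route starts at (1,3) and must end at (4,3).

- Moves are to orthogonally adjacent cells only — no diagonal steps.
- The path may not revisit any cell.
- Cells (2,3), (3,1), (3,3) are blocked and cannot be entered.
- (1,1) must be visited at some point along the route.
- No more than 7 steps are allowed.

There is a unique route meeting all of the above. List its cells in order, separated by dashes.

The 7-move cap with required stops at (1,1) leaves no slack for detours.
Route from (1,3): left 2 to (1,1), down 1 to (2,1), right 1 to (2,2), down 2 to (4,2), right 1 to (4,3) — 7 moves in all.
Check: all required cells visited; 7 ≤ 7 moves.

(1,3) - (1,2) - (1,1) - (2,1) - (2,2) - (3,2) - (4,2) - (4,3)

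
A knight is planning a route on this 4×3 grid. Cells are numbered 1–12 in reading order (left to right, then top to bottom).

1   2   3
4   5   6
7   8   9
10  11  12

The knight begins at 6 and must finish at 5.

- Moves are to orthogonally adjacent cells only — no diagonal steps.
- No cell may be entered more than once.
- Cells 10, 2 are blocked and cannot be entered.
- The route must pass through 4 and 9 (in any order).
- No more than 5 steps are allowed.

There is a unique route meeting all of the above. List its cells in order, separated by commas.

6, 9, 8, 7, 4, 5

The budget equals the shortest possible length, so every move has to be on a shortest route through the required cells.
Route from 6: down to 9, 2× left (reaching 7), up to 4, right to 5 — 5 moves in all.
Check: all required cells visited; 5 ≤ 5 moves.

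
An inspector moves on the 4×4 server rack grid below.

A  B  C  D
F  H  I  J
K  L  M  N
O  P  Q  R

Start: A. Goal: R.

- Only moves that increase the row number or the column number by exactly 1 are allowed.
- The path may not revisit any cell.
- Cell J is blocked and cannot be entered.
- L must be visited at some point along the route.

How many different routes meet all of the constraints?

9

A right/down-only route from A to R makes exactly 3 down-moves and 3 right-moves in some order.
With no other constraints that would be C(6,3) = 20 routes.
Split at L and multiply the segment counts (each segment already excludes blocked cells): A→L: 3; L→R: 3; product = 9.
That gives 9 routes.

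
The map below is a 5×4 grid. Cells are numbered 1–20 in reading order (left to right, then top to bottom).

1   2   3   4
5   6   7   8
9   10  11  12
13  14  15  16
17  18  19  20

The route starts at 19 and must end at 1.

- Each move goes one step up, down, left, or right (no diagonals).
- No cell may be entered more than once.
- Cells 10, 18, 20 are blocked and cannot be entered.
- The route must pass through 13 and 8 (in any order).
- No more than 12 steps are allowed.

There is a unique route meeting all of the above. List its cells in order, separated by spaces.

Any route must reach 13 and 8 and still end at 1 within 12 moves, so the order of the required stops is forced.
Route from 19: up 1 to 15, left 2 to 13, up 2 to 5, right 3 to 8, up 1 to 4, left 3 to 1 — 12 moves in all.
Check: all required cells visited; 12 ≤ 12 moves.

19 15 14 13 9 5 6 7 8 4 3 2 1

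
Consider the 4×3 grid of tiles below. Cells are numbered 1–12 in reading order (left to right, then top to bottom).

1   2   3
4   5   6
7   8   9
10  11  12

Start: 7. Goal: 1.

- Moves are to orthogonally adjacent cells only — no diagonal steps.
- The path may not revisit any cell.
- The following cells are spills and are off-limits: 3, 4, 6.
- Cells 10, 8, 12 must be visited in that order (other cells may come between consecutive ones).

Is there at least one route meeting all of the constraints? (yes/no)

no

Ignoring the required order, 1 revisit-free route from 7 to 1 passes through all of 10, 8, and 12; the waypoint orders that occur are 10 → 12 → 8 (1) — never 10 → 8 → 12.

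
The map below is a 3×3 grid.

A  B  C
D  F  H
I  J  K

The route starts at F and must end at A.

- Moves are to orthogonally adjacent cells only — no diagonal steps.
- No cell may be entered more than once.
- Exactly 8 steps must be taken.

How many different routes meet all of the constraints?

2

Need simple routes of exactly 8 moves from F to A (Manhattan distance 2, so 3 moves are spent on a detour and 3 undoing it).
Enumerating: F B C H K J I D A | F D I J K H C B A.
That gives 2 routes.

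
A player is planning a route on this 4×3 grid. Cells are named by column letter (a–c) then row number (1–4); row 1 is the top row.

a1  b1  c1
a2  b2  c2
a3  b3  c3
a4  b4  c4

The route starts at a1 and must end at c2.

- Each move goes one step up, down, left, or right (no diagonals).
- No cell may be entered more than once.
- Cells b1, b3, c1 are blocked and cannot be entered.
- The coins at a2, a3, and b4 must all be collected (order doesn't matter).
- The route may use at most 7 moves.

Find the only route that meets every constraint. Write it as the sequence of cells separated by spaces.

a1 a2 a3 a4 b4 c4 c3 c2

The 7-move cap with required stops at a2, a3, b4 leaves no slack for detours.
Route from a1: 3× down (reaching a4), 2× right (reaching c4), 2× up (reaching c2) — 7 moves in all.
Check: all required cells visited; 7 ≤ 7 moves.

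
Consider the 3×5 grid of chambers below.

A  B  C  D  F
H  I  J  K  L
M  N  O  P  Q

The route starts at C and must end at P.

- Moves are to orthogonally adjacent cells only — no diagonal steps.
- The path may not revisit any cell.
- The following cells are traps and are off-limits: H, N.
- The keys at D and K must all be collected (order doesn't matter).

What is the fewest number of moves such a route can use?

Any route passes through D and K in some order between C and P. Summing Manhattan distances along each leg and taking the cheapest ordering (C → D → K → P) gives a lower bound of 1 + 1 + 1 = 3 moves.
A route of 3 moves achieves this: C → D → K → P.
Since 3 matches the lower bound, it is optimal.

3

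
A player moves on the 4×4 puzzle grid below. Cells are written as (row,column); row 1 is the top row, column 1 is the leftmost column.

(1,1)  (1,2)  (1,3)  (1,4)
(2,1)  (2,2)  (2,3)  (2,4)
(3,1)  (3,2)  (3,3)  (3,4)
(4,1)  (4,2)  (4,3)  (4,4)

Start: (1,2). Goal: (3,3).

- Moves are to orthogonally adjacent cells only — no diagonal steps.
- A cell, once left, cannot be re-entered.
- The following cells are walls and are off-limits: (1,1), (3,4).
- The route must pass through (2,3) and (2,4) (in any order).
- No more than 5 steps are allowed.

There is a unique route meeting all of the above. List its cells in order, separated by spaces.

(1,2) (1,3) (1,4) (2,4) (2,3) (3,3)

Any route must reach (2,3) and (2,4) and still end at (3,3) within 5 moves, so the order of the required stops is forced.
Route from (1,2): 2× right (reaching (1,4)), down to (2,4), left to (2,3), down to (3,3) — 5 moves in all.
Check: all required cells visited; 5 ≤ 5 moves.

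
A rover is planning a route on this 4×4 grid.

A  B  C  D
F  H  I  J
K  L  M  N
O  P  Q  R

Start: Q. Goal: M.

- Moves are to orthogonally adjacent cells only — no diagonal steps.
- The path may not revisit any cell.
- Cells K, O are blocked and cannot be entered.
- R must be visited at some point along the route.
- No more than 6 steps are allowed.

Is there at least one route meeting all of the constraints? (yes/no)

yes

One route that works: Q → R → N → M.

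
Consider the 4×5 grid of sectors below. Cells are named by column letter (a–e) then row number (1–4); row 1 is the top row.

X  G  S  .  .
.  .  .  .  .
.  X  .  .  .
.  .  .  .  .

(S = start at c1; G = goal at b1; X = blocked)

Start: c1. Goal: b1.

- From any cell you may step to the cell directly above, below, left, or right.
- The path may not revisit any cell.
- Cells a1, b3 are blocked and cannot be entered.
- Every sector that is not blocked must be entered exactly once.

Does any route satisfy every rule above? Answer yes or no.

One route that works: c1 → c2 → c3 → d3 → d2 → d1 → e1 → e2 → e3 → e4 → d4 → c4 → b4 → a4 → a3 → a2 → b2 → b1.

yes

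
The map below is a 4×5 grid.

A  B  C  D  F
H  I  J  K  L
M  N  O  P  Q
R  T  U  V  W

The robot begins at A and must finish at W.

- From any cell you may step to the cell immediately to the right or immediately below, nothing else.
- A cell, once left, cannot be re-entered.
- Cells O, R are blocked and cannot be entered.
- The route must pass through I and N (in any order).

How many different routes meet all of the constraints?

2

A right/down-only route from A to W makes exactly 3 down-moves and 4 right-moves in some order.
With no other constraints that would be C(7,3) = 35 routes.
A monotone route can only reach the required cells in the order I, N, so split there and multiply the segment counts (each segment already excludes blocked cells): A→I: 2; I→N: 1; N→W: 1; product = 2.
That gives 2 routes.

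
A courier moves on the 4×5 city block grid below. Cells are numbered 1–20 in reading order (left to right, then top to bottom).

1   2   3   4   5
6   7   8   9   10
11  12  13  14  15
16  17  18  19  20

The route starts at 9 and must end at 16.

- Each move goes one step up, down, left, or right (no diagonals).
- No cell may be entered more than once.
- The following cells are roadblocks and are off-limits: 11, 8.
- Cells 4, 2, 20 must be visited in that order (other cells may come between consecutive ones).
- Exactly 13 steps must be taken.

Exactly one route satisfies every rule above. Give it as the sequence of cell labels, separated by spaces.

The waypoints must appear in the order 4, 2, 20, with no cell reused.
Route from 9: up 1 to 4, left 2 to 2, down 2 to 12, right 3 to 15, down 1 to 20, left 4 to 16 — 13 moves in all.
Check: order respected (4 at step 1, 2 at step 3, 20 at step 9); 13 moves as required.

9 4 3 2 7 12 13 14 15 20 19 18 17 16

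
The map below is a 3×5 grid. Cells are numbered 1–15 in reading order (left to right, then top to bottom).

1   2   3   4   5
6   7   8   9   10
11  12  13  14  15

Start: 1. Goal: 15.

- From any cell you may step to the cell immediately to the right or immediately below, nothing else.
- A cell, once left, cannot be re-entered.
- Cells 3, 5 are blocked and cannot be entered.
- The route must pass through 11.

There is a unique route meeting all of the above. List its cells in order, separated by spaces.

1 6 11 12 13 14 15

Moves only go right or down, so the column and row indices never decrease.
Route from 1: down 2 to 11, right 4 to 15 — 6 moves in all.
Check: all required cells visited.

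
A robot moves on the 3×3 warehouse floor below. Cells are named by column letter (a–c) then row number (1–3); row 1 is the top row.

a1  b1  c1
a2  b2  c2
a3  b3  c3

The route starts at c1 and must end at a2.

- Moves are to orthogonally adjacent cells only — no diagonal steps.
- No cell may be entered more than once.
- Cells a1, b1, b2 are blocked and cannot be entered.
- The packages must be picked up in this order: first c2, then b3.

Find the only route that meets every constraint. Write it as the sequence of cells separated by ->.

The waypoints must appear in the order c2, b3, with no cell reused.
Route from c1: 2× down (reaching c3), 2× left (reaching a3), up to a2 — 5 moves in all.
Check: order respected (c2 at step 1, b3 at step 3).

c1 -> c2 -> c3 -> b3 -> a3 -> a2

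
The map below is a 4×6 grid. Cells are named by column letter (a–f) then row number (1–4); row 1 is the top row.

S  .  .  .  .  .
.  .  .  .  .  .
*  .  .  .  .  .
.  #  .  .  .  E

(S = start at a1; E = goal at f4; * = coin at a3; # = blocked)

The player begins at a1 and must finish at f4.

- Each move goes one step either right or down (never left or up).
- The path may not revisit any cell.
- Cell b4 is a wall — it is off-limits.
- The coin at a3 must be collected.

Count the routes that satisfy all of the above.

A right/down-only route from a1 to f4 makes exactly 3 down-moves and 5 right-moves in some order.
With no other constraints that would be C(8,3) = 56 routes.
Split at a3 and multiply the segment counts (each segment already excludes blocked cells): a1→a3: 1; a3→f4: 4; product = 4.
That gives 4 routes.

4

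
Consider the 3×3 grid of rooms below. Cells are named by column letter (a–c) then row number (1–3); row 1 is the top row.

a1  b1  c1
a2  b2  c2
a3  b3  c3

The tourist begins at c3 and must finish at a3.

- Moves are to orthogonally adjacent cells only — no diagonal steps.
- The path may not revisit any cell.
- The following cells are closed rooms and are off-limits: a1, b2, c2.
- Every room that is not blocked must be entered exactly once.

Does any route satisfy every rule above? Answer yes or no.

no

Cell b1 has only one open neighbour but is neither the start nor the goal, so a Hamiltonian route would have to both enter and leave it through the same neighbour — impossible without revisiting.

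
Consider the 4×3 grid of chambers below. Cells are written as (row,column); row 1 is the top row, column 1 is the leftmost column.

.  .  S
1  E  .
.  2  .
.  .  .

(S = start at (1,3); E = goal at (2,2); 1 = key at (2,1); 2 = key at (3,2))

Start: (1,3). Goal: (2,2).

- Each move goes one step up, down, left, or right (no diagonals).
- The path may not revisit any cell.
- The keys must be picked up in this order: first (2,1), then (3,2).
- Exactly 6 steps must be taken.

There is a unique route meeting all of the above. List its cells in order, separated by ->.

(1,3) -> (1,2) -> (1,1) -> (2,1) -> (3,1) -> (3,2) -> (2,2)

The waypoints must appear in the order (2,1), (3,2), with no cell reused.
Route from (1,3): 2× left (reaching (1,1)), 2× down (reaching (3,1)), right to (3,2), up to (2,2) — 6 moves in all.
Check: order respected (1 at step 3, 2 at step 5); 6 moves as required.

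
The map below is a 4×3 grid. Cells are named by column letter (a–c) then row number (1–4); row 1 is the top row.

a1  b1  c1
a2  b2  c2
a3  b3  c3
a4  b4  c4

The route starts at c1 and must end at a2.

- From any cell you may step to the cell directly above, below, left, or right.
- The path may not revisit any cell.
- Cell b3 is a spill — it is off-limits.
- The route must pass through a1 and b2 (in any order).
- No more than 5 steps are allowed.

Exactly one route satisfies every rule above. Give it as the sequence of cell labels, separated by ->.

c1 -> c2 -> b2 -> b1 -> a1 -> a2

The budget equals the shortest possible length, so every move has to be on a shortest route through the required cells.
Route from c1: down 1 to c2, left 1 to b2, up 1 to b1, left 1 to a1, down 1 to a2 — 5 moves in all.
Check: all required cells visited; 5 ≤ 5 moves.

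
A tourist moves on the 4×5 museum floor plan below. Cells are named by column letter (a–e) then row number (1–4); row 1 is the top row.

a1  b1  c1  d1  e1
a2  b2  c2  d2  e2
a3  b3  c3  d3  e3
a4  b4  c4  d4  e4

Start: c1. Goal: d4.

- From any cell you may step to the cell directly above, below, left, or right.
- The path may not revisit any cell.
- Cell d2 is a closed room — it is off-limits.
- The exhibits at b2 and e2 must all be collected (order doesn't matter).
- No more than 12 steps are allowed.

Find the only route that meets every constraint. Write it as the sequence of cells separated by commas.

The budget equals the shortest possible length, so every move has to be on a shortest route through the required cells.
Route from c1: right 2 to e1, down 2 to e3, left 2 to c3, up 1 to c2, left 1 to b2, down 2 to b4, right 2 to d4 — 12 moves in all.
Check: all required cells visited; 12 ≤ 12 moves.

c1, d1, e1, e2, e3, d3, c3, c2, b2, b3, b4, c4, d4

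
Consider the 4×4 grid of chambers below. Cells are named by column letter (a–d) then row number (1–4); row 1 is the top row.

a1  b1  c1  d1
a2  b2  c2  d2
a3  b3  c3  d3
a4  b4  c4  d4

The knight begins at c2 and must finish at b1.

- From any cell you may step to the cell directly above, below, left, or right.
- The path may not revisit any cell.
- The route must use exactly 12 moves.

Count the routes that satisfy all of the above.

32

Need simple routes of exactly 12 moves from c2 to b1 (Manhattan distance 2, so 5 moves are spent on a detour and 5 undoing it).
Branch systematically from the start, pruning whenever the remaining move budget drops below the Manhattan distance to b1 or differs from it in parity. Grouping the completions by first move — via c1: 17; via c3: 2; via b2: 9; via d2: 4 — and summing: 17 + 2 + 9 + 4 = 32.
That gives 32 routes.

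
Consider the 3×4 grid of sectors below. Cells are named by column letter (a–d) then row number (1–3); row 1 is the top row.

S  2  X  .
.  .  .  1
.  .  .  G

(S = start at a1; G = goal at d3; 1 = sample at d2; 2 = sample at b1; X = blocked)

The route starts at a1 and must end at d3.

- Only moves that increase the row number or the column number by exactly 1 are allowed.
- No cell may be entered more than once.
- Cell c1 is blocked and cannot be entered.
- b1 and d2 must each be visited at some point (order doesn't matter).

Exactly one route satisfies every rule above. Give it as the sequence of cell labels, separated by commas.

a1, b1, b2, c2, d2, d3

Moves only go right or down, so the column and row indices never decrease.
Route from a1: right 1 to b1, down 1 to b2, right 2 to d2, down 1 to d3 — 5 moves in all.
Check: all required cells visited.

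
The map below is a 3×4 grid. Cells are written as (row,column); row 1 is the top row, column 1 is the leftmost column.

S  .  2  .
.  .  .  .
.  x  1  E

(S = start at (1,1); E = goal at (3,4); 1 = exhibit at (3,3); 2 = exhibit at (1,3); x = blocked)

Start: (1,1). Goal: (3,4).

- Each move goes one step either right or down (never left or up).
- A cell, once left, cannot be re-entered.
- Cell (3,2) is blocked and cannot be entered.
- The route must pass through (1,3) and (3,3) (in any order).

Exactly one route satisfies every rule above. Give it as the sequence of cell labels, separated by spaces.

Moves only go right or down, so the column and row indices never decrease.
Route from (1,1): 2× right (reaching (1,3)), 2× down (reaching (3,3)), right to (3,4) — 5 moves in all.
Check: all required cells visited.

(1,1) (1,2) (1,3) (2,3) (3,3) (3,4)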